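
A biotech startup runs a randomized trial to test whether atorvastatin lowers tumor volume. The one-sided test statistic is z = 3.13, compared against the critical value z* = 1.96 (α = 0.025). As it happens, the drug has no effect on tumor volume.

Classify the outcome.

The conventional null hypothesis is that the drug has no effect on tumor volume.
Since z = 3.13 > z* = 1.96, H₀ is rejected.
H₀ is true (actually the drug has no effect on tumor volume).
Rejecting a true H₀ is a Type I error.

Type I error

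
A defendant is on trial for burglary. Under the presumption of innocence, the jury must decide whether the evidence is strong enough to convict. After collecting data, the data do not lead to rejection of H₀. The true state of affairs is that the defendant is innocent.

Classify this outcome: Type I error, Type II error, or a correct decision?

The conventional null hypothesis here is that the defendant is innocent.
The test retained a true H₀ — the decision matches the true state.

Neither — the decision is correct.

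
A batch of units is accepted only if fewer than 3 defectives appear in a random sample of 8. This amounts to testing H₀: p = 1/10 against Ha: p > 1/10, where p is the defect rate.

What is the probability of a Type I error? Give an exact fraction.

α = P(reject H₀ | H₀ true) = P(Y ≥ 3 | p = 1/10), Y ~ Binomial(8, 1/10).
Computing the lower-tail complement: 1 − 96190821/100000000 = 3809179/100000000.

3809179/100000000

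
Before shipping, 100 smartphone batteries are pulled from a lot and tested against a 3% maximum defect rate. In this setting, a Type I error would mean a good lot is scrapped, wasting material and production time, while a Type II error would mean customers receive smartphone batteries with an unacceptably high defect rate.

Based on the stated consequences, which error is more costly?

The Type II consequence (customers receive smartphone batteries with an unacceptably high defect rate) is more severe than the Type I consequence (a good lot is scrapped, wasting material and production time).

Type II error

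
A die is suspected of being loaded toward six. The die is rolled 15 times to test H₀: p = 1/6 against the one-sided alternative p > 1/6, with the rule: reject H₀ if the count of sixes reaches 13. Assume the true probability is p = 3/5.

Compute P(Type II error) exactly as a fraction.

A Type II error is failing to reject when Ha holds: with p = 3/5, β = P(Y ≤ 12).
Adding the binomial probabilities P(Y=0)+…+P(Y=12) at p = 3/5 gives 29690124488/30517578125.

29690124488/30517578125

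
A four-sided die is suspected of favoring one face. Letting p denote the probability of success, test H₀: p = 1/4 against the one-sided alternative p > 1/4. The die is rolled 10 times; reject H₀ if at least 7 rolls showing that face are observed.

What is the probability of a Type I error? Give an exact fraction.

919/262144

α = P(reject H₀ | H₀ true) = P(Y ≥ 7 | p = 1/4), with Y ~ Binomial(10, 1/4).
Summing C(10,j)(1/4)^j(3/4)^{10−j} for j = 7,…,10 gives 919/262144.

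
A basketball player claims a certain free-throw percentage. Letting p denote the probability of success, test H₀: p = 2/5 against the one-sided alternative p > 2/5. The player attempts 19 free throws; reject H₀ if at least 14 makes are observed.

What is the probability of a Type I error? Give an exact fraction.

58514210816/19073486328125

α = P(reject H₀ | H₀ true) = P(Y ≥ 14 | p = 2/5), with Y ~ Binomial(19, 2/5).
Adding the binomial terms for j = 14 through 19 with p = 2/5 yields 58514210816/19073486328125.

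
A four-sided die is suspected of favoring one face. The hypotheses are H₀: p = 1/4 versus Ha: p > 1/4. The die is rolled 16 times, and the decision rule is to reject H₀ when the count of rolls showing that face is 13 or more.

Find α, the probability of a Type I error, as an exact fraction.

16249/4294967296

Under H₀, S ~ Binomial(16, 1/4), and α = P(S ≥ 13).
P(S ≥ 13) = Σ_{j=13}^{16} C(16,j)·(1/4)^j·(3/4)^{16-j} = 16249/4294967296.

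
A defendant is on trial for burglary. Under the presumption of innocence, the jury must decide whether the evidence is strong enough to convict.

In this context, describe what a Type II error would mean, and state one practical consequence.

With the conventional null hypothesis that the defendant is innocent:
A Type II error is failing to reject H₀ when H₀ is false.
Here that means acquitting the defendant when actually the defendant is guilty.

A Type II error would mean concluding that the defendant is innocent (or at least failing to establish that the defendant is guilty) when in fact the defendant is guilty. Consequence: a guilty person goes free.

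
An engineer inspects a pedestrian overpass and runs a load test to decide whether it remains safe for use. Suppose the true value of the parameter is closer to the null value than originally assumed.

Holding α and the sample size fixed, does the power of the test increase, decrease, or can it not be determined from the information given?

When the true parameter is near the null value, the test has a harder time distinguishing Ha from H₀.
Since power = 1 − β and β increases, power decreases.

It decreases.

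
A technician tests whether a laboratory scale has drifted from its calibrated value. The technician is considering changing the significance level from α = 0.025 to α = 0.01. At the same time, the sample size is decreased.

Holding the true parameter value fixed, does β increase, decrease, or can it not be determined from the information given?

Tightening α shrinks the rejection region. When Ha holds, fewer sample outcomes clear the stricter threshold, so more fall in the acceptance region. Reducing n widens both sampling distributions, so the test has less ability to distinguish Ha from H₀. Both changes push β in the same direction.

It increases.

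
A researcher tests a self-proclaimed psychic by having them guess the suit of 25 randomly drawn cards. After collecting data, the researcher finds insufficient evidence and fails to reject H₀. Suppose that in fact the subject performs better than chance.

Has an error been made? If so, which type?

The conventional null hypothesis here is that the subject is guessing at random (p = 1/4).
H₀ was not rejected, but H₀ is actually false.
Failing to reject a false null hypothesis is a Type II error (false negative).

Type II error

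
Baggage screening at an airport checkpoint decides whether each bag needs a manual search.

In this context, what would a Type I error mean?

With the conventional null hypothesis that the bag contains no prohibited items:
A Type I error is rejecting H₀ when H₀ is true.
Here that means flagging the bag for a manual search when actually the bag contains no prohibited items.

A Type I error would mean concluding that the bag contains a prohibited item when in fact the bag contains no prohibited items.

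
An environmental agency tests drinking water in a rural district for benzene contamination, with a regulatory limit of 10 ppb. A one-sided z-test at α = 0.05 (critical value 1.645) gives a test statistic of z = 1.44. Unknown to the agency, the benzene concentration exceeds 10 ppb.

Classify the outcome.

Type II error

The conventional null hypothesis is that the benzene concentration is at or below 10 ppb (safe).
Since z = 1.44 ≤ z* = 1.645, H₀ is not rejected.
H₀ is false (actually the benzene concentration exceeds 10 ppb).
Failing to reject a false H₀ is a Type II error.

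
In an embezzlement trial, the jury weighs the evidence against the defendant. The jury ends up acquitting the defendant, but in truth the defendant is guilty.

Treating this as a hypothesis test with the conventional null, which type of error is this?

The null hypothesis here is that the defendant is innocent.
'Acquitting the defendant' corresponds to failing to reject H₀.
H₀ was not rejected but H₀ is false — a Type II error (false negative).

Type II error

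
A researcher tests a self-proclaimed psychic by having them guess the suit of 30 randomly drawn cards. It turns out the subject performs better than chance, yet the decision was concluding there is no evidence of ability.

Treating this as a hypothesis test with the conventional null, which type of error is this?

Type II error

The null hypothesis here is that the subject is guessing at random (p = 1/4).
'Concluding there is no evidence of ability' corresponds to failing to reject H₀.
H₀ was not rejected but H₀ is false — a Type II error (false negative).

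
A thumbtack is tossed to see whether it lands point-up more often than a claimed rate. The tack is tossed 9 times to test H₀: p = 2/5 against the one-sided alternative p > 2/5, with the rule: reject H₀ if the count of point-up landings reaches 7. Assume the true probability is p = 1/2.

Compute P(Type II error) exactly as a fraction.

Under the alternative p = 1/2, X ~ Binomial(9, 1/2); β is the probability the test does not reject, P(X < 7).
Adding the binomial probabilities P(X=0)+…+P(X=6) at p = 1/2 gives 233/256.

233/256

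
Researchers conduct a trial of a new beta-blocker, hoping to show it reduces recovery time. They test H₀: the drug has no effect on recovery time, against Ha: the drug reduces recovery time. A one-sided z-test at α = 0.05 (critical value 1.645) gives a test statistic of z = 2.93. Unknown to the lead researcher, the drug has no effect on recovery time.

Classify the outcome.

Type I error

Since z = 2.93 > z* = 1.645, H₀ is rejected.
H₀ is true (actually the drug has no effect on recovery time).
Rejecting a true H₀ is a Type I error.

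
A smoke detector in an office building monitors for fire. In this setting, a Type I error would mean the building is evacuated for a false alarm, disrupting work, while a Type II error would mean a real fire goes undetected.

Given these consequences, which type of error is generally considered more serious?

The Type II consequence (a real fire goes undetected) is more severe than the Type I consequence (the building is evacuated for a false alarm, disrupting work).

Type II error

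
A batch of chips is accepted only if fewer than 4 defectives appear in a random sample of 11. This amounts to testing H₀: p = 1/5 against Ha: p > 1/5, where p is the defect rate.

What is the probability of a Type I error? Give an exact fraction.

Under H₀, S ~ Binomial(11, 1/5); the Type I error rate is P(S ≥ 4).
Via the complement, α = 1 − Σ_{j=0}^{3} C(11,j)(1/5)^j(4/5)^{11-j} = 12589/78125.

12589/78125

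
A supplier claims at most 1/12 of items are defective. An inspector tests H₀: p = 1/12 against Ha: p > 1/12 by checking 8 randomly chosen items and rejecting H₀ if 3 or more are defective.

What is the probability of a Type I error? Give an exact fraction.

3373913/143327232

The significance level is the probability, assuming p = 1/12, of seeing 3 or more defectives in 8 draws.
Computing the lower-tail complement: 1 − 139953319/143327232 = 3373913/143327232.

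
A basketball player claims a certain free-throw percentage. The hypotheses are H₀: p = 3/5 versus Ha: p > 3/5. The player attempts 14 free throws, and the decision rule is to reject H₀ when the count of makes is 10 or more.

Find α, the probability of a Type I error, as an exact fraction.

Under H₀, K ~ Binomial(14, 3/5), and α = P(K ≥ 10).
P(K ≥ 10) = Σ_{j=10}^{14} C(14,j)·(3/5)^j·(2/5)^{14-j} = 340889877/1220703125.

340889877/1220703125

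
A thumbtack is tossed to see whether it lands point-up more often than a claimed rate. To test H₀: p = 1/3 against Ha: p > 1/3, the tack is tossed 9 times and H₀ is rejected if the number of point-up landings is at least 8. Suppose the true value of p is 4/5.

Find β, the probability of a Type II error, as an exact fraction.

β = P(fail to reject H₀ | Ha true) = P(Y ≤ 7 | p = 4/5), Y ~ Binomial(9, 4/5).
Summing C(9,j)·(4/5)^j·(1/5)^{9-j} for j = 0..7 gives 1101157/1953125.

1101157/1953125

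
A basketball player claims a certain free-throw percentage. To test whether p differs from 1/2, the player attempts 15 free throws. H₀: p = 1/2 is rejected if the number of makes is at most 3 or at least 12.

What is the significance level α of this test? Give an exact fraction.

9/256

α = P(K ≤ 3 or K ≥ 12 | p = 1/2), K ~ Binomial(15, 1/2).
By symmetry, α = 2·P(K ≤ 3) = 2·(1 + 15 + 105 + 455)/32768 = 1152/32768 = 9/256.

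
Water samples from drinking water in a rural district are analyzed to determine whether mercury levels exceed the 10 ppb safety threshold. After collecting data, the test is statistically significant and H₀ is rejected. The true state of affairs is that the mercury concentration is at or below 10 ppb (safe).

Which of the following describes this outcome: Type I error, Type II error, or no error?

Type I error

The conventional null hypothesis here is that the mercury concentration is at or below 10 ppb (safe).
H₀ was rejected, but H₀ is actually true.
Rejecting a true null hypothesis is a Type I error (false positive).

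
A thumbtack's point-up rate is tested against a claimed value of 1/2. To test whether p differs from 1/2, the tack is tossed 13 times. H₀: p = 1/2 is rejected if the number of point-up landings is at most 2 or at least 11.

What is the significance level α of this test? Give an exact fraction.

α = P(X ≤ 2 or X ≥ 11 | p = 1/2), X ~ Binomial(13, 1/2).
The two tails are symmetric, so α = 2·(1 + 13 + 78)/2^13 = 184/8192 = 23/1024.

23/1024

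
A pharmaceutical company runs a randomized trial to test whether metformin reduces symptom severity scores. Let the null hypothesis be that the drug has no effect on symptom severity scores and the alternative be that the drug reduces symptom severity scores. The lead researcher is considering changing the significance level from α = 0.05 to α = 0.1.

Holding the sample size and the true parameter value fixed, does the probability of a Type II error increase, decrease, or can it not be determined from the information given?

It decreases.

With a larger α the critical value moves toward the center, so more of the Ha sampling distribution lies in the rejection region.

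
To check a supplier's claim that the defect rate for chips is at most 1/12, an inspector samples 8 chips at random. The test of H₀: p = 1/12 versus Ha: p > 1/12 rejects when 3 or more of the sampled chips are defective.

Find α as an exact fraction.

Under H₀, X ~ Binomial(8, 1/12); the Type I error rate is P(X ≥ 3).
Via the complement, α = 1 − Σ_{j=0}^{2} C(8,j)(1/12)^j(11/12)^{8-j} = 3373913/143327232.

3373913/143327232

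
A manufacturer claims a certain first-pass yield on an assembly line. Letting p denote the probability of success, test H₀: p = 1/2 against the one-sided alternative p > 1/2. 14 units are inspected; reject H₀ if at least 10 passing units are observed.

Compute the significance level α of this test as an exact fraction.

1471/16384

The Type I error probability is α = P(K ≥ 10) computed under H₀, where K ~ Binomial(14, 1/2).
Summing the upper tail: (1001 + 364 + 91 + 14 + 1) / 2^14 = 1471/16384.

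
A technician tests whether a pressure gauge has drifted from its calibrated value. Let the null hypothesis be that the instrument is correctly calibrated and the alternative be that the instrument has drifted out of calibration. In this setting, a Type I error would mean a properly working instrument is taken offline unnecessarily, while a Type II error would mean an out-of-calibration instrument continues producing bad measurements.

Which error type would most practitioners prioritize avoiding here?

Type II error

The Type II consequence (an out-of-calibration instrument continues producing bad measurements) is more severe than the Type I consequence (a properly working instrument is taken offline unnecessarily).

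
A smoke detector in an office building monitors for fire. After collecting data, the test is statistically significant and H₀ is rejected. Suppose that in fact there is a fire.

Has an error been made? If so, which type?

The conventional null hypothesis here is that there is no fire.
The test rejected a false H₀ — the decision matches the true state.

No error — this is a correct decision.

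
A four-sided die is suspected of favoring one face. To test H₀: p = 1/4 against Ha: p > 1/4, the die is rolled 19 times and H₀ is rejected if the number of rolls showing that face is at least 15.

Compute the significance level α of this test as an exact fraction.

The Type I error probability is α = P(K ≥ 15) computed under H₀, where K ~ Binomial(19, 1/4).
P(K ≥ 15) = Σ_{j=15}^{19} C(19,j)·(1/4)^j·(3/4)^{19-j} = 85429/68719476736.

85429/68719476736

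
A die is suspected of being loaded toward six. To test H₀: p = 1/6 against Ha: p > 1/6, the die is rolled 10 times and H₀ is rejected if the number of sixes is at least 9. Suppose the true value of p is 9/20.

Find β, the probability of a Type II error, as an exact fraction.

10193896961809/10240000000000

β = P(fail to reject H₀ | Ha true) = P(S ≤ 8 | p = 9/20), S ~ Binomial(10, 9/20).
Adding the binomial probabilities P(S=0)+…+P(S=8) at p = 9/20 gives 10193896961809/10240000000000.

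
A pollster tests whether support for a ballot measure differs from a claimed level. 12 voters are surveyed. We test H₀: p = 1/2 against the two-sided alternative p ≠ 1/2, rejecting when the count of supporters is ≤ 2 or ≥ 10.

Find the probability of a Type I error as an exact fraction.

79/2048

The significance level is the null-hypothesis probability of the rejection region {≤2} ∪ {≥10}.
The two tails are symmetric, so α = 2·(1 + 12 + 66)/2^12 = 158/4096 = 79/2048.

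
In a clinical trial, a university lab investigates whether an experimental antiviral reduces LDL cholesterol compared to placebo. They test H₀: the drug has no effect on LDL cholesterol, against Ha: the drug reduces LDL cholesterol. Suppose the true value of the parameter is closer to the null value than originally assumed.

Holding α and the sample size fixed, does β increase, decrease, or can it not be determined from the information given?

It increases.

When the true parameter is near the null value, the test has a harder time distinguishing Ha from H₀.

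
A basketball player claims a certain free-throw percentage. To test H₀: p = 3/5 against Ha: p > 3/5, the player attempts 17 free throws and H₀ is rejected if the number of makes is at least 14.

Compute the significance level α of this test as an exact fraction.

7083577089/152587890625

The Type I error probability is α = P(S ≥ 14) computed under H₀, where S ~ Binomial(17, 3/5).
Adding the binomial terms for j = 14 through 17 with p = 3/5 yields 7083577089/152587890625.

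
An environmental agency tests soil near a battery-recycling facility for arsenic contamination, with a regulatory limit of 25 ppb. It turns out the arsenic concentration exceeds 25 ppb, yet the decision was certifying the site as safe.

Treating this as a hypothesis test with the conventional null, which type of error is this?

The null hypothesis here is that the arsenic concentration is at or below 25 ppb (safe).
'Certifying the site as safe' corresponds to failing to reject H₀.
H₀ was not rejected but H₀ is false — a Type II error (false negative).

Type II error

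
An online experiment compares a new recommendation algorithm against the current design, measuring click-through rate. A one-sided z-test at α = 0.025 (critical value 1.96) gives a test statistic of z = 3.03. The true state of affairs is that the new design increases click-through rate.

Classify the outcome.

No error — this is a correct decision.

The conventional null hypothesis is that the new design has no effect on click-through rate.
Since z = 3.03 > z* = 1.96, H₀ is rejected.
H₀ is false (actually the new design increases click-through rate).
The decision matches the true state — no error.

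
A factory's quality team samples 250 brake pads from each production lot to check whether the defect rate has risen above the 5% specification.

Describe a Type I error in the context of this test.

A Type I error would mean concluding that the lot's defect rate exceeds 5% when in fact the lot's defect rate is 5% (within specification).

With the conventional null hypothesis that the lot's defect rate is 5% (within specification):
A Type I error is rejecting H₀ when H₀ is true.
Here that means rejecting the lot and scrapping or reworking it when actually the lot's defect rate is 5% (within specification).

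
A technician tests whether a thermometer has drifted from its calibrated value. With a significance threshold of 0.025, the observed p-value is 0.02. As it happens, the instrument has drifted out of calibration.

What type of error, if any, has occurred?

No error — this is a correct decision.

The conventional null hypothesis is that the instrument is correctly calibrated.
Since p = 0.02 < α = 0.025, H₀ is rejected.
H₀ is false (actually the instrument has drifted out of calibration).
The decision matches the true state — no error.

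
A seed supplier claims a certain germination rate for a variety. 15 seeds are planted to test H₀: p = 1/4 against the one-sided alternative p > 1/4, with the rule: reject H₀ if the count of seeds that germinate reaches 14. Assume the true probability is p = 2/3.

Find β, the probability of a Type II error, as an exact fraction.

14070379/14348907

A Type II error is failing to reject when Ha holds: with p = 2/3, β = P(X ≤ 13).
Equivalently, β = 1 − P(X ≥ 14) = 14070379/14348907.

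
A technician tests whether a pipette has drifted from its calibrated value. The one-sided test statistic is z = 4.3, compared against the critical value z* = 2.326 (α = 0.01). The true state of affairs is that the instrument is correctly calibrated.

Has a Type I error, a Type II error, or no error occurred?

Type I error

The conventional null hypothesis is that the instrument is correctly calibrated.
Since z = 4.3 > z* = 2.326, H₀ is rejected.
H₀ is true (actually the instrument is correctly calibrated).
Rejecting a true H₀ is a Type I error.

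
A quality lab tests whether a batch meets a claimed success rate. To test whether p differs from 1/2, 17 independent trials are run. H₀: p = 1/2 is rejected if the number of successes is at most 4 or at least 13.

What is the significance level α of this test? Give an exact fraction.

1607/32768

Under H₀, K ~ Binomial(17, 1/2); α is the probability of landing in either tail, P(K ≤ 4) + P(K ≥ 13).
By symmetry, α = 2·P(K ≤ 4) = 2·(1 + 17 + 136 + 680 + 2380)/131072 = 6428/131072 = 1607/32768.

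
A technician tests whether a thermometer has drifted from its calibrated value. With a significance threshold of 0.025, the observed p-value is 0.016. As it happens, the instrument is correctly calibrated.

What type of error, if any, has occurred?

The conventional null hypothesis is that the instrument is correctly calibrated.
Since p = 0.016 < α = 0.025, H₀ is rejected.
H₀ is true (actually the instrument is correctly calibrated).
Rejecting a true H₀ is a Type I error.

Type I error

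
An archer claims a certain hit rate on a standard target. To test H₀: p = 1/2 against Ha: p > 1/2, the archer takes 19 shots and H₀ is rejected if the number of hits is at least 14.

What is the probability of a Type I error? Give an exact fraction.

α = P(reject H₀ | H₀ true) = P(S ≥ 14 | p = 1/2), with S ~ Binomial(19, 1/2).
P(S ≥ 14) = [C(19,14) + C(19,15) + C(19,16) + C(19,17) + C(19,18) + C(19,19)] / 2^19 = (11628 + 3876 + 969 + 171 + 19 + 1) / 524288 = 16664/524288 = 2083/65536.

2083/65536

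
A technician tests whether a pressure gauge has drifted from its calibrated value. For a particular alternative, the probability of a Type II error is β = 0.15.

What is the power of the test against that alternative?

Power = 1 − β = 1 − 0.15 = 0.85.

0.85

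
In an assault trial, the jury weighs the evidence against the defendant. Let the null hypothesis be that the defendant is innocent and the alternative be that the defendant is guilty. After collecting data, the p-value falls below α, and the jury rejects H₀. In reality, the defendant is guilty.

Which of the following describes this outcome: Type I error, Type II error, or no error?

The test rejected a false H₀ — the decision matches the true state.

Neither — the decision is correct.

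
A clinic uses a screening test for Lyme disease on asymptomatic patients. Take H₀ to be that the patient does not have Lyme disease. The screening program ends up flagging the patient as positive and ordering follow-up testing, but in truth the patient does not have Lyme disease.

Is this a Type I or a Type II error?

'Flagging the patient as positive and ordering follow-up testing' corresponds to rejecting H₀.
H₀ was rejected but H₀ is true — a Type I error (false positive).

Type I error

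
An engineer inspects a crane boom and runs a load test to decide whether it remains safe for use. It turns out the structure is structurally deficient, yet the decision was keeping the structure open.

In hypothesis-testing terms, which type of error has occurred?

The null hypothesis here is that the structure meets the required load capacity (safe).
'Keeping the structure open' corresponds to failing to reject H₀.
H₀ was not rejected but H₀ is false — a Type II error (false negative).

Type II error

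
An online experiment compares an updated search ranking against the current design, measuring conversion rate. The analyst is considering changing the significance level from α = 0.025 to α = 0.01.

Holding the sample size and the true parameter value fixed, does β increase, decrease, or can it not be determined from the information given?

It increases.

Lowering α raises the bar for rejection; under Ha, the test now fails to reject on outcomes it previously would have rejected.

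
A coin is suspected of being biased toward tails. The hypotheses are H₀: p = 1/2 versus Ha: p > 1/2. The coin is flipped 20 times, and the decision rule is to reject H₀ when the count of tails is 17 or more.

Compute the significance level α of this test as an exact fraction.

α = P(reject H₀ | H₀ true) = P(S ≥ 17 | p = 1/2), with S ~ Binomial(20, 1/2).
P(S ≥ 17) = [C(20,17) + C(20,18) + C(20,19) + C(20,20)] / 2^20 = (1140 + 190 + 20 + 1) / 1048576 = 1351/1048576.

1351/1048576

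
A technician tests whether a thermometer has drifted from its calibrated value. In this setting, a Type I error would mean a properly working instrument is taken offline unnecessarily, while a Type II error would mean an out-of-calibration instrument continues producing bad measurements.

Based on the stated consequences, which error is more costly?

The Type II consequence (an out-of-calibration instrument continues producing bad measurements) is more severe than the Type I consequence (a properly working instrument is taken offline unnecessarily).

Type II error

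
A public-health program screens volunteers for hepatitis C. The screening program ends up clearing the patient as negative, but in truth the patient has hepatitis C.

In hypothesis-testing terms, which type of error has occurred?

Type II error

The null hypothesis here is that the patient does not have hepatitis C.
'Clearing the patient as negative' corresponds to failing to reject H₀.
H₀ was not rejected but H₀ is false — a Type II error (false negative).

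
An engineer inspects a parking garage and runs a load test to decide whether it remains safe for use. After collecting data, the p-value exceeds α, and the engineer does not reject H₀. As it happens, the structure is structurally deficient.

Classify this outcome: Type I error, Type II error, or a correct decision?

Type II error

The conventional null hypothesis here is that the structure meets the required load capacity (safe).
H₀ was not rejected, but H₀ is actually false.
Failing to reject a false null hypothesis is a Type II error (false negative).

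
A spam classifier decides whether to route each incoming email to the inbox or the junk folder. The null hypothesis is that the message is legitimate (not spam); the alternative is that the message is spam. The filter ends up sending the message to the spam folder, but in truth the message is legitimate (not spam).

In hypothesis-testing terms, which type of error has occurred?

'Sending the message to the spam folder' corresponds to rejecting H₀.
H₀ was rejected but H₀ is true — a Type I error (false positive).

Type I error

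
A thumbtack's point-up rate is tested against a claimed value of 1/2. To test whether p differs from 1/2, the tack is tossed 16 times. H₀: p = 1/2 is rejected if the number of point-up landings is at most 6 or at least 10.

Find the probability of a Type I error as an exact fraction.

The significance level is the null-hypothesis probability of the rejection region {≤6} ∪ {≥10}.
The two tails are symmetric, so α = 2·(1 + 16 + 120 + 560 + 1820 + 4368 + 8008)/2^16 = 29786/65536 = 14893/32768.

14893/32768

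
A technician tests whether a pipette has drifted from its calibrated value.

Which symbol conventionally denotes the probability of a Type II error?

β

P(Type II error) = P(fail to reject H₀ | H₀ false) = β.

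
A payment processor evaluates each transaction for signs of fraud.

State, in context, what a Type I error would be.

A Type I error would mean concluding that the transaction is fraudulent when in fact the transaction is legitimate.

With the conventional null hypothesis that the transaction is legitimate:
A Type I error is rejecting H₀ when H₀ is true.
Here that means blocking the transaction and freezing the card when actually the transaction is legitimate.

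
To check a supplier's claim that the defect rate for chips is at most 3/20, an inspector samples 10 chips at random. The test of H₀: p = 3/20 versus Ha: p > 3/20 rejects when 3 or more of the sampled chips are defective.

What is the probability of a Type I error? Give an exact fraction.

460297010259/2560000000000

α = P(reject H₀ | H₀ true) = P(Y ≥ 3 | p = 3/20), Y ~ Binomial(10, 3/20).
Computing the lower-tail complement: 1 − 2099702989741/2560000000000 = 460297010259/2560000000000.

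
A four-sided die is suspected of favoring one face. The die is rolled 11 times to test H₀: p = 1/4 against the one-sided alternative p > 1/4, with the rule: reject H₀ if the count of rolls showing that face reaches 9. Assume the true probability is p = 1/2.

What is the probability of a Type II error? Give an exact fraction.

A Type II error is failing to reject when Ha holds: with p = 1/2, β = P(X ≤ 8).
Summing C(11,j)·(1/2)^j·(1/2)^{11-j} for j = 0..8 gives 1981/2048.

1981/2048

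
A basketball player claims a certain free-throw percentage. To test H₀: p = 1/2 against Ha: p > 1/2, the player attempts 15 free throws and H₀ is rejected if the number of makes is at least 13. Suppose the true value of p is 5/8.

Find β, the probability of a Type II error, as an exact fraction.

33725631854457/35184372088832

β = P(fail to reject H₀ | Ha true) = P(K ≤ 12 | p = 5/8), K ~ Binomial(15, 5/8).
Adding the binomial probabilities P(K=0)+…+P(K=12) at p = 5/8 gives 33725631854457/35184372088832.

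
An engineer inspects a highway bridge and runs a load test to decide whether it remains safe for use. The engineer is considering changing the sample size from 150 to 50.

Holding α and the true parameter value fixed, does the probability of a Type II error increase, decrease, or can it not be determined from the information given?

A smaller sample increases the standard error, so the sampling distributions under H₀ and Ha overlap more.

It increases.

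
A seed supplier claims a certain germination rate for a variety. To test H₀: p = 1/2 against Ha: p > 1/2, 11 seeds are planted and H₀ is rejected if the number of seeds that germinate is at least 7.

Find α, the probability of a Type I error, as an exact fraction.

α = P(reject H₀ | H₀ true) = P(X ≥ 7 | p = 1/2), with X ~ Binomial(11, 1/2).
Summing the upper tail: (330 + 165 + 55 + 11 + 1) / 2^11 = 562/2048 = 281/1024.

281/1024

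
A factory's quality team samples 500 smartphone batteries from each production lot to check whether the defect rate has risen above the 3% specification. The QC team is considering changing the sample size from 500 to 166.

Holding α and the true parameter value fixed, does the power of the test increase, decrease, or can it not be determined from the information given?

It decreases.

A smaller sample increases the standard error, so the sampling distributions under H₀ and Ha overlap more.
Since power = 1 − β and β increases, power decreases.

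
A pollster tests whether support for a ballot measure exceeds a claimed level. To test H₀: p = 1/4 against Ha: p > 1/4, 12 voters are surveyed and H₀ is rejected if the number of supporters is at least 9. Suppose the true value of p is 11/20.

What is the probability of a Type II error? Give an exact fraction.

709043757719553/819200000000000

β = P(fail to reject H₀ | Ha true) = P(Y ≤ 8 | p = 11/20), Y ~ Binomial(12, 11/20).
Summing C(12,j)·(11/20)^j·(9/20)^{12-j} for j = 0..8 gives 709043757719553/819200000000000.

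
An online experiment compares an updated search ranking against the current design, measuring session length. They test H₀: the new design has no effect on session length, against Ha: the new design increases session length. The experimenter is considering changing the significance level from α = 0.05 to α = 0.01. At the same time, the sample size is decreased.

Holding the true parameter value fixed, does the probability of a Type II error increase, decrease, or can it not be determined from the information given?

It increases.

Tightening α shrinks the rejection region. When Ha holds, fewer sample outcomes clear the stricter threshold, so more fall in the acceptance region. A smaller sample increases the standard error, so the sampling distributions under H₀ and Ha overlap more. Both changes push β in the same direction.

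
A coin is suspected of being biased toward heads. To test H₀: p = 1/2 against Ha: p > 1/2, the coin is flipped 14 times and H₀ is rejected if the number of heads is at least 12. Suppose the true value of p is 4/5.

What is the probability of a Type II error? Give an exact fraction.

3368829417/6103515625

β = P(fail to reject H₀ | Ha true) = P(X ≤ 11 | p = 4/5), X ~ Binomial(14, 4/5).
Equivalently, β = 1 − P(X ≥ 12) = 3368829417/6103515625.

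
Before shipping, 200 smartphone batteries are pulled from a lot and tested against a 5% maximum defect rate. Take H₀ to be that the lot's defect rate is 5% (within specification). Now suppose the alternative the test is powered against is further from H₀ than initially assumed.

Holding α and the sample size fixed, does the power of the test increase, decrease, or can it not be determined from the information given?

It increases.

A larger true effect moves the Ha sampling distribution further from the H₀ critical value, making rejection more likely when Ha is true.
Since power = 1 − β and β decreases, power increases.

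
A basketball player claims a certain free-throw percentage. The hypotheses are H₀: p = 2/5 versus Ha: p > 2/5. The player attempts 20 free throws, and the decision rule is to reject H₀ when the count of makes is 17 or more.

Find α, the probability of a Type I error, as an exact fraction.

α = P(reject H₀ | H₀ true) = P(K ≥ 17 | p = 2/5), with K ~ Binomial(20, 2/5).
P(K ≥ 17) = Σ_{j=17}^{20} C(20,j)·(2/5)^j·(3/5)^{20-j} = 4515168256/95367431640625.

4515168256/95367431640625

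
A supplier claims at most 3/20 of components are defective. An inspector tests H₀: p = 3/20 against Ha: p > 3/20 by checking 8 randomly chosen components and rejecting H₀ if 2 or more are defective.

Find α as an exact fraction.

8776114407/25600000000

Under H₀, Y ~ Binomial(8, 3/20); the Type I error rate is P(Y ≥ 2).
Via the complement, α = 1 − Σ_{j=0}^{1} C(8,j)(3/20)^j(17/20)^{8-j} = 8776114407/25600000000.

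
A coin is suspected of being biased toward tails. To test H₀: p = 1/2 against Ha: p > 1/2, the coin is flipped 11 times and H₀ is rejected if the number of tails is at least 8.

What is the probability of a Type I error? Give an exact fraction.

α = P(reject H₀ | H₀ true) = P(Y ≥ 8 | p = 1/2), with Y ~ Binomial(11, 1/2).
That's C(11,8) + C(11,9) + C(11,10) + C(11,11) over 2^11, i.e. (165 + 55 + 11 + 1)/2048 = 232/2048 = 29/256.

29/256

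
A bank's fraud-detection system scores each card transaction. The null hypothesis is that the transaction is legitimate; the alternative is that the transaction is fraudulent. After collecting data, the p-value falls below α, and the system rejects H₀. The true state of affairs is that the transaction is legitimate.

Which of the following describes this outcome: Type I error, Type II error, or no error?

H₀ was rejected, but H₀ is actually true.
Rejecting a true null hypothesis is a Type I error (false positive).

Type I error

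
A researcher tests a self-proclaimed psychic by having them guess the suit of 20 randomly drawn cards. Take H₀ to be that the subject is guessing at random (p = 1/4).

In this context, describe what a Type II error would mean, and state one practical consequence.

A Type II error would mean concluding that the subject is guessing at random (p = 1/4) (or at least failing to establish that the subject performs better than chance) when in fact the subject performs better than chance. Consequence: genuine ability (if it existed) would go unrecognized.

A Type II error is failing to reject H₀ when H₀ is false.
Here that means concluding there is no evidence of ability when actually the subject performs better than chance.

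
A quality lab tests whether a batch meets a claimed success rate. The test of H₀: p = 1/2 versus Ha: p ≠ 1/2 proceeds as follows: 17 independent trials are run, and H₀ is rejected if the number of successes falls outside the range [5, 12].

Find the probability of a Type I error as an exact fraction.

1607/32768

The significance level is the null-hypothesis probability of the rejection region {≤4} ∪ {≥13}.
Each tail has probability (1 + 17 + 136 + 680 + 2380)/131072; doubling gives α = 6428/131072 = 1607/32768.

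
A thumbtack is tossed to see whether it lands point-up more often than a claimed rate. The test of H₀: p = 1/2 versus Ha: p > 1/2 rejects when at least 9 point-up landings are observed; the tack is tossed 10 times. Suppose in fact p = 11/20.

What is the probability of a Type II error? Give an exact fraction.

10001847283209/10240000000000

Under the alternative p = 11/20, X ~ Binomial(10, 11/20); β is the probability the test does not reject, P(X < 9).
Summing C(10,j)·(11/20)^j·(9/20)^{10-j} for j = 0..8 gives 10001847283209/10240000000000.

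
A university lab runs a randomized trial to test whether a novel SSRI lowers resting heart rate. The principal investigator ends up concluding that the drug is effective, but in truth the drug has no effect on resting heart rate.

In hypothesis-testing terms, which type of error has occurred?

Type I error

The null hypothesis here is that the drug has no effect on resting heart rate.
'Concluding that the drug is effective' corresponds to rejecting H₀.
H₀ was rejected but H₀ is true — a Type I error (false positive).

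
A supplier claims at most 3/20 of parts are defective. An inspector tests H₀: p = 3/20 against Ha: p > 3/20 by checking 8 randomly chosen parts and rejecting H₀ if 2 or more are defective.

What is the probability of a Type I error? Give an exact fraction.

8776114407/25600000000

The significance level is the probability, assuming p = 3/20, of seeing 2 or more defectives in 8 draws.
Computing the lower-tail complement: 1 − 16823885593/25600000000 = 8776114407/25600000000.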